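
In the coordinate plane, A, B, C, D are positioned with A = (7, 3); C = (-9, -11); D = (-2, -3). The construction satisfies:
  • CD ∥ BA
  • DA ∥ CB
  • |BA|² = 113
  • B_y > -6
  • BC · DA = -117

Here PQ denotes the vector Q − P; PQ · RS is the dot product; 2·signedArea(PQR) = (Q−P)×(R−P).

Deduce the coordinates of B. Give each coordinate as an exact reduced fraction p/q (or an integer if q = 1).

1. B_x = 0  [CD ∥ BA ∩ DA ∥ CB]
2. B_y = -5  [CD ∥ BA ∩ DA ∥ CB]
   → B = (0, -5)

B = (0, -5)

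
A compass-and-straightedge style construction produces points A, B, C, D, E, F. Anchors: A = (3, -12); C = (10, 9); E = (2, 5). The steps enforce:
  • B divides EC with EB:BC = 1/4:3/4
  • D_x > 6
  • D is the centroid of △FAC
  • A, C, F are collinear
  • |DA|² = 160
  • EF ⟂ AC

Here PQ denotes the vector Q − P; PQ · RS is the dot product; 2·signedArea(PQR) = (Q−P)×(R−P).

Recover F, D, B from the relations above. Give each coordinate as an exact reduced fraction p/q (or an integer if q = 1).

B = (4, 6)
D = (7, 0)
F = (8, 3)

1. F_x = 8  [A, C, F are collinear ∩ EF ⟂ AC]
2. F_y = 3  [A, C, F are collinear ∩ EF ⟂ AC]
   → F = (8, 3)
3. D_x = 7  [D is the centroid of △FAC]
4. D_y = 0  [D is the centroid of △FAC]
   → D = (7, 0)
5. B_x = 4  [B divides EC with EB:BC = 1/4:3/4]
6. B_y = 6  [B divides EC with EB:BC = 1/4:3/4]
   → B = (4, 6)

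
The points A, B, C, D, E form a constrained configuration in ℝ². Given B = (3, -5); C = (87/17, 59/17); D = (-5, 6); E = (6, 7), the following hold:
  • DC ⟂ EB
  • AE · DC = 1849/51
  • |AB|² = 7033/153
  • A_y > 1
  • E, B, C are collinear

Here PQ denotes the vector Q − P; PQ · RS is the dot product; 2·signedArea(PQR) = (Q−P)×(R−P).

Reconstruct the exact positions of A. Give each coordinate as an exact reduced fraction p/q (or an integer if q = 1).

A = (53/51, 76/51)

1. A_x = 53/51  [line -172/17·x + 43/17·y + 344/51 = 0 ∩ |AB|² = 7033/153]
2. A_y = 76/51  [line -172/17·x + 43/17·y + 344/51 = 0 ∩ |AB|² = 7033/153]
   → A = (53/51, 76/51)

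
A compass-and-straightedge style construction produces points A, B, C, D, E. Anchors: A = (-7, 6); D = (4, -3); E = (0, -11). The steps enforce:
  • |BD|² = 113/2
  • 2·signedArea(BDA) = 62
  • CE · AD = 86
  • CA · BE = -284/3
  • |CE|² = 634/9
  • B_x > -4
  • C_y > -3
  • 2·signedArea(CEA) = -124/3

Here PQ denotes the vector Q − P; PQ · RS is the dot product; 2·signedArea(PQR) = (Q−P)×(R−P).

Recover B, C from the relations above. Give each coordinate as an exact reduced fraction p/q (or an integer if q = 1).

B = (-7/2, -5/2)
C = (-1, -8/3)

1. C_x = -1  [CE · AD = 86 ∩ 2·signedArea(CEA) = -124/3]
2. C_y = -8/3  [CE · AD = 86 ∩ 2·signedArea(CEA) = -124/3]
   → C = (-1, -8/3)
3. B_x = -7/2  [2·signedArea(BDA) = 62 ∩ CA · BE = -284/3]
4. B_y = -5/2  [2·signedArea(BDA) = 62 ∩ CA · BE = -284/3]
   → B = (-7/2, -5/2)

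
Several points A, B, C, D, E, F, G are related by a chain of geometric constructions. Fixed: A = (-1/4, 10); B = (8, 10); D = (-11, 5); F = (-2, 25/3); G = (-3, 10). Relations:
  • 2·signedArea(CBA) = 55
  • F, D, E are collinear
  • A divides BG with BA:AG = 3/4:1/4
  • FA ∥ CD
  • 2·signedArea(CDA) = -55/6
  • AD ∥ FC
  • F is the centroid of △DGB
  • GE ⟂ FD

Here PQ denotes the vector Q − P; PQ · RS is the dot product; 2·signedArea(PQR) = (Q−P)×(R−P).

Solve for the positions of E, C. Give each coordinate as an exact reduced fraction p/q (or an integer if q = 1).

1. E_x = -1937/829  [F, D, E are collinear ∩ GE ⟂ FD]
2. E_y = 6805/829  [F, D, E are collinear ∩ GE ⟂ FD]
   → E = (-1937/829, 6805/829)
3. C_x = -51/4  [FA ∥ CD ∩ AD ∥ FC]
4. C_y = 10/3  [FA ∥ CD ∩ AD ∥ FC]
   → C = (-51/4, 10/3)

C = (-51/4, 10/3)
E = (-1937/829, 6805/829)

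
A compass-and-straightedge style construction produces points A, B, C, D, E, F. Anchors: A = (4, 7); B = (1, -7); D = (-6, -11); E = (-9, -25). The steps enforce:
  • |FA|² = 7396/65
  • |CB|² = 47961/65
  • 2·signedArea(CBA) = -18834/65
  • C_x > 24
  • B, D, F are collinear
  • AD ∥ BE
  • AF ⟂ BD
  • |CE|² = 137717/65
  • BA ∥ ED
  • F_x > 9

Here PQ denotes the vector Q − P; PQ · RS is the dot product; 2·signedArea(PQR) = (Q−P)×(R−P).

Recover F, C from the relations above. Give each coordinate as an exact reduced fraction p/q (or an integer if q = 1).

C = (1598/65, 421/65)
F = (604/65, -147/65)

1. F_x = 604/65  [B, D, F are collinear ∩ AF ⟂ BD]
2. F_y = -147/65  [B, D, F are collinear ∩ AF ⟂ BD]
   → F = (604/65, -147/65)
3. C_x = 1598/65  [line -14·x + 3·y + 21109/65 = 0 ∩ |CE|² = 137717/65]
4. C_y = 421/65  [line -14·x + 3·y + 21109/65 = 0 ∩ |CE|² = 137717/65]
   → C = (1598/65, 421/65)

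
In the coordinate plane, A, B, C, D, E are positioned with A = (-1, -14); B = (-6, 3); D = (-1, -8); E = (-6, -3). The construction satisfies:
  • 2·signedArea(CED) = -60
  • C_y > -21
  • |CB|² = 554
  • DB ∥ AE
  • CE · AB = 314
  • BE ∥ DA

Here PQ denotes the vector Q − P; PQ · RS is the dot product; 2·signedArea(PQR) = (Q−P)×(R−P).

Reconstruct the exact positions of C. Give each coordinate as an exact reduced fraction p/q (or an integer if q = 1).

1. C_x = -1  [CE · AB = 314 ∩ 2·signedArea(CED) = -60]
2. C_y = -20  [CE · AB = 314 ∩ 2·signedArea(CED) = -60]
   → C = (-1, -20)

C = (-1, -20)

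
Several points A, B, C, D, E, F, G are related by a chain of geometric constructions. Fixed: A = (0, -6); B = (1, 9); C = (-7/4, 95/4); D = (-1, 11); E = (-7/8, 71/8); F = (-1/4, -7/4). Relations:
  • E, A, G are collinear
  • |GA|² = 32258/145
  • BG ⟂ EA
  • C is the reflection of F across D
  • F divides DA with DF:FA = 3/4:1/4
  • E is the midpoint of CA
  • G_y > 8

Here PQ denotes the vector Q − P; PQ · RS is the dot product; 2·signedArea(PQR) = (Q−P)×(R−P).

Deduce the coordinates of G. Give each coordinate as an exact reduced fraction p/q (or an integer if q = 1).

1. G_x = -127/145  [E, A, G are collinear ∩ BG ⟂ EA]
2. G_y = 1289/145  [E, A, G are collinear ∩ BG ⟂ EA]
   → G = (-127/145, 1289/145)

G = (-127/145, 1289/145)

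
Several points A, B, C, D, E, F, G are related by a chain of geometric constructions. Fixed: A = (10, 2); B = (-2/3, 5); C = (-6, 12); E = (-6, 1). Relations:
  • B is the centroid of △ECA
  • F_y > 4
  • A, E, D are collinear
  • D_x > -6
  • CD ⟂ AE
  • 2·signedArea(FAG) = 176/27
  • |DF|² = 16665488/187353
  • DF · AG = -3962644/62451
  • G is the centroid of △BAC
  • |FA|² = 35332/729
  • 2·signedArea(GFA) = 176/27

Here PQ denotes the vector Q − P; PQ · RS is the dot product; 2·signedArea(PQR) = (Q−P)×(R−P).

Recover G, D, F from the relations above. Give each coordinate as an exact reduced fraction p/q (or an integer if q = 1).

D = (-1366/257, 268/257)
F = (94/27, 40/9)
G = (10/9, 19/3)

1. G_x = 10/9  [G is the centroid of △BAC]
2. G_y = 19/3  [G is the centroid of △BAC]
   → G = (10/9, 19/3)
3. D_x = -1366/257  [A, E, D are collinear ∩ CD ⟂ AE]
4. D_y = 268/257  [A, E, D are collinear ∩ CD ⟂ AE]
   → D = (-1366/257, 268/257)
5. F_x = 94/27  [2·signedArea(FAG) = 176/27 ∩ DF · AG = -3962644/62451]
6. F_y = 40/9  [2·signedArea(FAG) = 176/27 ∩ DF · AG = -3962644/62451]
   → F = (94/27, 40/9)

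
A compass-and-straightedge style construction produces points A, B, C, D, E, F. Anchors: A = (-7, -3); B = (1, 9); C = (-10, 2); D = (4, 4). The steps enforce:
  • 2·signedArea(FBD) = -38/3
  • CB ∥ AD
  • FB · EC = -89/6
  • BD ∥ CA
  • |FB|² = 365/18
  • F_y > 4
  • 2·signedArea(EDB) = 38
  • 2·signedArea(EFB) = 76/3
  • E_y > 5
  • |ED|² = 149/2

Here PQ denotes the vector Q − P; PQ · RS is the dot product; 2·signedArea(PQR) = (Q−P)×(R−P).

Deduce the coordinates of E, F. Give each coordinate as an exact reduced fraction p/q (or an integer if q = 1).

1. E_x = -9/2  [line -5·x + -3·y + -6 = 0 ∩ |ED|² = 149/2]
2. E_y = 11/2  [line -5·x + -3·y + -6 = 0 ∩ |ED|² = 149/2]
   → E = (-9/2, 11/2)
3. F_x = 7/6  [2·signedArea(FBD) = -38/3 ∩ FB · EC = -89/6]
4. F_y = 9/2  [2·signedArea(FBD) = -38/3 ∩ FB · EC = -89/6]
   → F = (7/6, 9/2)

E = (-9/2, 11/2)
F = (7/6, 9/2)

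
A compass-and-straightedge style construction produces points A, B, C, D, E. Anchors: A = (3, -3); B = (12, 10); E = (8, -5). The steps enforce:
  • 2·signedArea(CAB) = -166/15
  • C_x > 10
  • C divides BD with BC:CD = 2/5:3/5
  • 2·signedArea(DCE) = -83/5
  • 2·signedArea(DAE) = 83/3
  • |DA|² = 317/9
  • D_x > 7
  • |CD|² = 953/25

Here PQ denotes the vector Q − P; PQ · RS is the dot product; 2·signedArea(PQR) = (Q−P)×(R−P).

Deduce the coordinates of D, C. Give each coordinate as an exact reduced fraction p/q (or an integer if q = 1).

1. D_x = 23/3  [line 2·x + 5·y + -56/3 = 0 ∩ |DA|² = 317/9]
2. D_y = 2/3  [line 2·x + 5·y + -56/3 = 0 ∩ |DA|² = 317/9]
   → D = (23/3, 2/3)
3. C_x = 154/15  [2·signedArea(DCE) = -83/5 ∩ C divides BD with BC:CD = 2/5:3/5]
4. C_y = 94/15  [2·signedArea(DCE) = -83/5 ∩ C divides BD with BC:CD = 2/5:3/5]
   → C = (154/15, 94/15)

C = (154/15, 94/15)
D = (23/3, 2/3)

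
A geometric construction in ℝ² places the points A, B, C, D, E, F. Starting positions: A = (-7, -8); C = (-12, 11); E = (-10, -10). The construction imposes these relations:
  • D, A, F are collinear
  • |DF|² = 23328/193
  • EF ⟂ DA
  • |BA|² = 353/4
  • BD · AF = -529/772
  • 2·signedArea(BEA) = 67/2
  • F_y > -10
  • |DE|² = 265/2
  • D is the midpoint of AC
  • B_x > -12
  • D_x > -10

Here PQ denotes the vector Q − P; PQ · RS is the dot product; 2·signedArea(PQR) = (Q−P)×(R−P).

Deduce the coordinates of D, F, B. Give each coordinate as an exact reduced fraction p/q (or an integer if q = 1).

B = (-11, 1/2)
D = (-19/2, 3/2)
F = (-2587/386, -3525/386)

1. D_x = -19/2  [D is the midpoint of AC]
2. D_y = 3/2  [D is the midpoint of AC]
   → D = (-19/2, 3/2)
3. F_x = -2587/386  [D, A, F are collinear ∩ EF ⟂ DA]
4. F_y = -3525/386  [D, A, F are collinear ∩ EF ⟂ DA]
   → F = (-2587/386, -3525/386)
5. B_x = -11  [2·signedArea(BEA) = 67/2 ∩ BD · AF = -529/772]
6. B_y = 1/2  [2·signedArea(BEA) = 67/2 ∩ BD · AF = -529/772]
   → B = (-11, 1/2)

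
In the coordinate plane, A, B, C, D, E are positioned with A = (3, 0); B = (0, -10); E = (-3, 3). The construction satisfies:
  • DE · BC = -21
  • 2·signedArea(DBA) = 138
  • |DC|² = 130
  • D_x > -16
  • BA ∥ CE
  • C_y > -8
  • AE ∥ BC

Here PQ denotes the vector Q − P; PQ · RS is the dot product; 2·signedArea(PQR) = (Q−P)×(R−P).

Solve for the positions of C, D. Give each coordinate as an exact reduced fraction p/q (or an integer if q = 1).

1. C_x = -6  [BA ∥ CE ∩ AE ∥ BC]
2. C_y = -7  [BA ∥ CE ∩ AE ∥ BC]
   → C = (-6, -7)
3. D_x = -15  [2·signedArea(DBA) = 138 ∩ DE · BC = -21]
4. D_y = -14  [2·signedArea(DBA) = 138 ∩ DE · BC = -21]
   → D = (-15, -14)

C = (-6, -7)
D = (-15, -14)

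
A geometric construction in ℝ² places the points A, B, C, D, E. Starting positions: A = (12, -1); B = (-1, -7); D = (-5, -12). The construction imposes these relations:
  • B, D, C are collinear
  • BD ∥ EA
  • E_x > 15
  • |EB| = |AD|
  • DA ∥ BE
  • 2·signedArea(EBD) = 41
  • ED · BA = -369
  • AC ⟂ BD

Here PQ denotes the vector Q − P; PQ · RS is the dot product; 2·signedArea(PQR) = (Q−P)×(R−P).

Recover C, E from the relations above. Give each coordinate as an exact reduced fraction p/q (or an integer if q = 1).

C = (7, 3)
E = (16, 4)

1. C_x = 7  [B, D, C are collinear ∩ AC ⟂ BD]
2. C_y = 3  [B, D, C are collinear ∩ AC ⟂ BD]
   → C = (7, 3)
3. E_x = 16  [BD ∥ EA ∩ DA ∥ BE]
4. E_y = 4  [BD ∥ EA ∩ DA ∥ BE]
   → E = (16, 4)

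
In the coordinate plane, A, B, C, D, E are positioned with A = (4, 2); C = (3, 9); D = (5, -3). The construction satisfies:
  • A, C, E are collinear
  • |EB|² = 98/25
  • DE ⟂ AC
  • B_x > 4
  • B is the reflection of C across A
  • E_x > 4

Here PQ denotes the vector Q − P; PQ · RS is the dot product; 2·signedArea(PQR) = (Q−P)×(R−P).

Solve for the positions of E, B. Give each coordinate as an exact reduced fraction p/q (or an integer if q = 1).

1. E_x = 118/25  [A, C, E are collinear ∩ DE ⟂ AC]
2. E_y = -76/25  [A, C, E are collinear ∩ DE ⟂ AC]
   → E = (118/25, -76/25)
3. B_x = 5  [B is the reflection of C across A]
4. B_y = -5  [B is the reflection of C across A]
   → B = (5, -5)

B = (5, -5)
E = (118/25, -76/25)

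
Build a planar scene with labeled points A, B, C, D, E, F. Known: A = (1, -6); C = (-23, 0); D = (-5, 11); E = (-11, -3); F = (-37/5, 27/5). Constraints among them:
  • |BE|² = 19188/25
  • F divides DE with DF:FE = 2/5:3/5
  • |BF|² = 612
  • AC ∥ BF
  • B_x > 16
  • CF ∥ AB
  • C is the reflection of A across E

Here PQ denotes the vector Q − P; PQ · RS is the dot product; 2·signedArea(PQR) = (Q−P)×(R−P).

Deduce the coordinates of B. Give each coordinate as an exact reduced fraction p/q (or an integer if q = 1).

B = (83/5, -3/5)

1. B_x = 83/5  [AC ∥ BF ∩ CF ∥ AB]
2. B_y = -3/5  [AC ∥ BF ∩ CF ∥ AB]
   → B = (83/5, -3/5)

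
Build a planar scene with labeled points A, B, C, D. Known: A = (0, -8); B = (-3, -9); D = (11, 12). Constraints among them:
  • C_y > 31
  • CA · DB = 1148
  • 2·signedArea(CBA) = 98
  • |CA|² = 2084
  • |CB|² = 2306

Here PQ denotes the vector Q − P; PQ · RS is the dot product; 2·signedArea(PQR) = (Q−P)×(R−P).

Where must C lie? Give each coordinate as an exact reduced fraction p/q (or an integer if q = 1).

C = (22, 32)

1. C_x = 22  [CA · DB = 1148 ∩ 2·signedArea(CBA) = 98]
2. C_y = 32  [CA · DB = 1148 ∩ 2·signedArea(CBA) = 98]
   → C = (22, 32)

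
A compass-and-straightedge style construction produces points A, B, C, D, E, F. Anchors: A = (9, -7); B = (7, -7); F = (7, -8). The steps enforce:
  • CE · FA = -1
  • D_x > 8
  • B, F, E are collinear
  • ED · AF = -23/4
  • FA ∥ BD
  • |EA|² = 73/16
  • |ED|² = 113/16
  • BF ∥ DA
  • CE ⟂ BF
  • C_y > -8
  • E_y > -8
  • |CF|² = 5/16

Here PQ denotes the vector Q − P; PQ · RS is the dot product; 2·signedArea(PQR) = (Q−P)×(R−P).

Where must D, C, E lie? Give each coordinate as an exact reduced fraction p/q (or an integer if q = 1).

C = (15/2, -31/4)
D = (9, -6)
E = (7, -31/4)

1. D_x = 9  [BF ∥ DA ∩ FA ∥ BD]
2. D_y = -6  [BF ∥ DA ∩ FA ∥ BD]
   → D = (9, -6)
3. E_x = 7  [B, F, E are collinear ∩ ED · AF = -23/4]
4. E_y = -31/4  [B, F, E are collinear ∩ ED · AF = -23/4]
   → E = (7, -31/4)
5. C_x = 15/2  [CE · FA = -1 ∩ CE ⟂ BF]
6. C_y = -31/4  [CE · FA = -1 ∩ CE ⟂ BF]
   → C = (15/2, -31/4)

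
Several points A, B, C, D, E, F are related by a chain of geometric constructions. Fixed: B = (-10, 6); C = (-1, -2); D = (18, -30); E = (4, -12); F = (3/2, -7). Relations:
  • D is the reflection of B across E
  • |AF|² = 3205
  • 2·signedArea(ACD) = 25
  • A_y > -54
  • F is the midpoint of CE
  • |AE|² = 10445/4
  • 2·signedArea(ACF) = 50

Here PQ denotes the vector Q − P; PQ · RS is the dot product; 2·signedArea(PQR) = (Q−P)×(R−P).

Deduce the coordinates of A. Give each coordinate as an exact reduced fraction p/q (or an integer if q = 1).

A = (69/2, -53)

1. A_x = 69/2  [2·signedArea(ACD) = 25 ∩ 2·signedArea(ACF) = 50]
2. A_y = -53  [2·signedArea(ACD) = 25 ∩ 2·signedArea(ACF) = 50]
   → A = (69/2, -53)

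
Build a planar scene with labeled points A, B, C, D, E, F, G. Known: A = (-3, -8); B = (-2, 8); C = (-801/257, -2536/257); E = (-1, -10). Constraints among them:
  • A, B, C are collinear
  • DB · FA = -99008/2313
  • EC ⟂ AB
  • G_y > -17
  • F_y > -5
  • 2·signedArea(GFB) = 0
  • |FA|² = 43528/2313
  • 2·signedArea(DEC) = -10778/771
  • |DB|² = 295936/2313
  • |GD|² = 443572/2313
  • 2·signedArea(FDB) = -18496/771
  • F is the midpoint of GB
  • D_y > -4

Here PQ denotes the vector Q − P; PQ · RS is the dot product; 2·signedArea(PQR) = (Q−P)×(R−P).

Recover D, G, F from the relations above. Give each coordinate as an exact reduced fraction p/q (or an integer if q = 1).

1. D_x = -2086/771  [line -34/257·x + -544/257·y + -5644/771 = 0 ∩ |DB|² = 295936/2313]
2. D_y = -2536/771  [line -34/257·x + -544/257·y + -5644/771 = 0 ∩ |DB|² = 295936/2313]
   → D = (-2086/771, -2536/771)
3. F_x = -499/771  [DB · FA = -99008/2313 ∩ 2·signedArea(FDB) = -18496/771]
4. F_y = -3358/771  [DB · FA = -99008/2313 ∩ 2·signedArea(FDB) = -18496/771]
   → F = (-499/771, -3358/771)
5. G_x = 544/771  [2·signedArea(GFB) = 0 ∩ F is the midpoint of GB]
6. G_y = -12884/771  [2·signedArea(GFB) = 0 ∩ F is the midpoint of GB]
   → G = (544/771, -12884/771)

D = (-2086/771, -2536/771)
F = (-499/771, -3358/771)
G = (544/771, -12884/771)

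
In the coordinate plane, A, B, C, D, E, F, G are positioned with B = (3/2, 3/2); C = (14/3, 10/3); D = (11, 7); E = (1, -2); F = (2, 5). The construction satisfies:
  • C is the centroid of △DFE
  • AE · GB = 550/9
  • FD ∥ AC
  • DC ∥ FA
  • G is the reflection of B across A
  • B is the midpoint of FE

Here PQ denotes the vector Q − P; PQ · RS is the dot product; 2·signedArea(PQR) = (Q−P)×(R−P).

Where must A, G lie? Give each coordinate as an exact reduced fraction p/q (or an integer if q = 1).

1. A_x = -13/3  [FD ∥ AC ∩ DC ∥ FA]
2. A_y = 4/3  [FD ∥ AC ∩ DC ∥ FA]
   → A = (-13/3, 4/3)
3. G_x = -61/6  [G is the reflection of B across A]
4. G_y = 7/6  [G is the reflection of B across A]
   → G = (-61/6, 7/6)

A = (-13/3, 4/3)
G = (-61/6, 7/6)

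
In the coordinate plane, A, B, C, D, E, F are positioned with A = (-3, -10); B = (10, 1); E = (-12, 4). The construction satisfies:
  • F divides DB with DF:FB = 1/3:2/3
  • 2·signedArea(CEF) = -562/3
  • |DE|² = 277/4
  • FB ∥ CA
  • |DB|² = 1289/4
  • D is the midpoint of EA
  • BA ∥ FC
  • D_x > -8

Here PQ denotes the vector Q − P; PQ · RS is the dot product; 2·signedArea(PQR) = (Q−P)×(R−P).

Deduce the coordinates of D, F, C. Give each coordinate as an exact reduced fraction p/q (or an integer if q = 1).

1. D_x = -15/2  [D is the midpoint of EA]
2. D_y = -3  [D is the midpoint of EA]
   → D = (-15/2, -3)
3. F_x = -5/3  [F divides DB with DF:FB = 1/3:2/3]
4. F_y = -5/3  [F divides DB with DF:FB = 1/3:2/3]
   → F = (-5/3, -5/3)
5. C_x = -44/3  [FB ∥ CA ∩ BA ∥ FC]
6. C_y = -38/3  [FB ∥ CA ∩ BA ∥ FC]
   → C = (-44/3, -38/3)

C = (-44/3, -38/3)
D = (-15/2, -3)
F = (-5/3, -5/3)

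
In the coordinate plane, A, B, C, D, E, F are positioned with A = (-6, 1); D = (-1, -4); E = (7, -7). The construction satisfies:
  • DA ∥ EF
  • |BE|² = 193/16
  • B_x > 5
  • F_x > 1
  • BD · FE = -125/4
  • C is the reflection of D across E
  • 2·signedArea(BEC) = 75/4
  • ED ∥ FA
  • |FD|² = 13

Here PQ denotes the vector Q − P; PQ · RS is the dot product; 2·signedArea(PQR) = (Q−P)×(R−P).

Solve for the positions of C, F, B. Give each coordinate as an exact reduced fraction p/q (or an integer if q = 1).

1. C_x = 15  [C is the reflection of D across E]
2. C_y = -10  [C is the reflection of D across E]
   → C = (15, -10)
3. F_x = 2  [ED ∥ FA ∩ DA ∥ EF]
4. F_y = -2  [ED ∥ FA ∩ DA ∥ EF]
   → F = (2, -2)
5. B_x = 21/4  [BD · FE = -125/4 ∩ 2·signedArea(BEC) = 75/4]
6. B_y = -4  [BD · FE = -125/4 ∩ 2·signedArea(BEC) = 75/4]
   → B = (21/4, -4)

B = (21/4, -4)
C = (15, -10)
F = (2, -2)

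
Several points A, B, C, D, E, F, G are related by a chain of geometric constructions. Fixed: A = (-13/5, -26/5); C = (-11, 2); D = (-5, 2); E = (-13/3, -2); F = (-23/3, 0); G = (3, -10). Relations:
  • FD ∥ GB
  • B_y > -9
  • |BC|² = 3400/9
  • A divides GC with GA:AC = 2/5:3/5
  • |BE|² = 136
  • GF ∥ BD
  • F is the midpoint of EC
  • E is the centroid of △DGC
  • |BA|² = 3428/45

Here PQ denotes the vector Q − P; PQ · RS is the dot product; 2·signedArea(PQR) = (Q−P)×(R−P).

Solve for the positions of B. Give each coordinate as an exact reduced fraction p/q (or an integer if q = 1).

B = (17/3, -8)

1. B_x = 17/3  [GF ∥ BD ∩ FD ∥ GB]
2. B_y = -8  [GF ∥ BD ∩ FD ∥ GB]
   → B = (17/3, -8)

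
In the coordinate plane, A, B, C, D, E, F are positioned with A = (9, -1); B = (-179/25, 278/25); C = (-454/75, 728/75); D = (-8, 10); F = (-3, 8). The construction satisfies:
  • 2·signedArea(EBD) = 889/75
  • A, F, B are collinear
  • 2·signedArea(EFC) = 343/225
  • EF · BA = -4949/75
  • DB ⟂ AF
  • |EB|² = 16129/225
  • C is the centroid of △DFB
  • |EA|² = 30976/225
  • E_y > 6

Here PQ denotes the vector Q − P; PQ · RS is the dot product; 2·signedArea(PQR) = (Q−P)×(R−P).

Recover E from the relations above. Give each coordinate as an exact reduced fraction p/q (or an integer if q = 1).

E = (-29/75, 151/25)

1. E_x = -29/75  [2·signedArea(EBD) = 889/75 ∩ 2·signedArea(EFC) = 343/225]
2. E_y = 151/25  [2·signedArea(EBD) = 889/75 ∩ 2·signedArea(EFC) = 343/225]
   → E = (-29/75, 151/25)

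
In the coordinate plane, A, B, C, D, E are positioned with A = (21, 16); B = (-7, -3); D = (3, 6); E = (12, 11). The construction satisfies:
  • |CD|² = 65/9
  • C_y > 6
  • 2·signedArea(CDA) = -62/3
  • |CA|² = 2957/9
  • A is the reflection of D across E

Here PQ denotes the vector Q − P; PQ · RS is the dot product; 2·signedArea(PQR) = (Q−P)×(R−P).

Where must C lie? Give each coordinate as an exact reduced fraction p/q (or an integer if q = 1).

1. C_x = 17/3  [line -10·x + 18·y + -172/3 = 0 ∩ |CD|² = 65/9]
2. C_y = 19/3  [line -10·x + 18·y + -172/3 = 0 ∩ |CD|² = 65/9]
   → C = (17/3, 19/3)

C = (17/3, 19/3)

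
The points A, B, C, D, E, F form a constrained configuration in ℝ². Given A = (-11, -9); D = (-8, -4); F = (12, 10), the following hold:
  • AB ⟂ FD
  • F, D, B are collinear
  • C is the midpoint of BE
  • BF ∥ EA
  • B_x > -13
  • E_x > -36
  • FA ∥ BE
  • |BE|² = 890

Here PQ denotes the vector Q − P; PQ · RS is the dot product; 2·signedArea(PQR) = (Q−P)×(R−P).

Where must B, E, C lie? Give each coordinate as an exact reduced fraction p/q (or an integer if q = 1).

1. B_x = -1842/149  [F, D, B are collinear ∩ AB ⟂ FD]
2. B_y = -1051/149  [F, D, B are collinear ∩ AB ⟂ FD]
   → B = (-1842/149, -1051/149)
3. E_x = -5269/149  [BF ∥ EA ∩ FA ∥ BE]
4. E_y = -3882/149  [BF ∥ EA ∩ FA ∥ BE]
   → E = (-5269/149, -3882/149)
5. C_x = -7111/298  [C is the midpoint of BE]
6. C_y = -4933/298  [C is the midpoint of BE]
   → C = (-7111/298, -4933/298)

B = (-1842/149, -1051/149)
C = (-7111/298, -4933/298)
E = (-5269/149, -3882/149)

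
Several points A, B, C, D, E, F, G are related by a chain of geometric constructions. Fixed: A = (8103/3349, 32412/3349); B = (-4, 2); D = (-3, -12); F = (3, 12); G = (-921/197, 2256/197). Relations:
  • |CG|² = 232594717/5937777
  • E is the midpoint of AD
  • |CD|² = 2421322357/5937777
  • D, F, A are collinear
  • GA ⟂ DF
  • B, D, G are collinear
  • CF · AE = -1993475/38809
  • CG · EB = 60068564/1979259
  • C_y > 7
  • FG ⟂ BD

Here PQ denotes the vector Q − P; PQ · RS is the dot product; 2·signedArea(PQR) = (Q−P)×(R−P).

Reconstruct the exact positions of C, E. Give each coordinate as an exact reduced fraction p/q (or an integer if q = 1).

1. E_x = -972/3349  [E is the midpoint of AD]
2. E_y = -3888/3349  [E is the midpoint of AD]
   → E = (-972/3349, -3888/3349)
3. C_x = 4754/10047  [CG · EB = 60068564/1979259 ∩ CF · AE = -1993475/38809]
4. C_y = 79298/10047  [CG · EB = 60068564/1979259 ∩ CF · AE = -1993475/38809]
   → C = (4754/10047, 79298/10047)

C = (4754/10047, 79298/10047)
E = (-972/3349, -3888/3349)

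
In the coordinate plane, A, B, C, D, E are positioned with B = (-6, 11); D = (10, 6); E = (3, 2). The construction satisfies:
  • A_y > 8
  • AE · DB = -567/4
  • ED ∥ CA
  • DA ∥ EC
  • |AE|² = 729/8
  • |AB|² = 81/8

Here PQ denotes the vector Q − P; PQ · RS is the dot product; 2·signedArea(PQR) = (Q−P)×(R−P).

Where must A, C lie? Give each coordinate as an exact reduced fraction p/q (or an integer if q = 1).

A = (-15/4, 35/4)
C = (-43/4, 19/4)

1. A_x = -15/4  [line 16·x + -5·y + 415/4 = 0 ∩ |AE|² = 729/8]
2. A_y = 35/4  [line 16·x + -5·y + 415/4 = 0 ∩ |AE|² = 729/8]
   → A = (-15/4, 35/4)
3. C_x = -43/4  [ED ∥ CA ∩ DA ∥ EC]
4. C_y = 19/4  [ED ∥ CA ∩ DA ∥ EC]
   → C = (-43/4, 19/4)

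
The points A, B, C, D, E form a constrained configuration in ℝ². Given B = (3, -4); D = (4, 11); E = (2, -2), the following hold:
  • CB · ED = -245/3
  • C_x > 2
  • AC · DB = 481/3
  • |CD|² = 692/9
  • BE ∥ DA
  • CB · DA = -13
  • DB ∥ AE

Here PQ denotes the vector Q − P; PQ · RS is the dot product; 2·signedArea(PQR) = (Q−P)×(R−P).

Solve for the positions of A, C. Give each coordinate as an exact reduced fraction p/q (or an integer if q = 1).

1. A_x = 3  [DB ∥ AE ∩ BE ∥ DA]
2. A_y = 13  [DB ∥ AE ∩ BE ∥ DA]
   → A = (3, 13)
3. C_x = 8/3  [CB · DA = -13 ∩ CB · ED = -245/3]
4. C_y = 7/3  [CB · DA = -13 ∩ CB · ED = -245/3]
   → C = (8/3, 7/3)

A = (3, 13)
C = (8/3, 7/3)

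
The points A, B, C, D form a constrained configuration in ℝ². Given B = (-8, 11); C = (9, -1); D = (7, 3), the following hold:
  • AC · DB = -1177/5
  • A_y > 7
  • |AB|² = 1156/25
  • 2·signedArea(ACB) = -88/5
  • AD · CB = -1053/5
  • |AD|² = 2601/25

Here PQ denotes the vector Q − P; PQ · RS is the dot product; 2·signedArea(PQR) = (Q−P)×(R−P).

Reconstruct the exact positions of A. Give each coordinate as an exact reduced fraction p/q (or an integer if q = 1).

A = (-2, 39/5)

1. A_x = -2  [AD · CB = -1053/5 ∩ AC · DB = -1177/5]
2. A_y = 39/5  [AD · CB = -1053/5 ∩ AC · DB = -1177/5]
   → A = (-2, 39/5)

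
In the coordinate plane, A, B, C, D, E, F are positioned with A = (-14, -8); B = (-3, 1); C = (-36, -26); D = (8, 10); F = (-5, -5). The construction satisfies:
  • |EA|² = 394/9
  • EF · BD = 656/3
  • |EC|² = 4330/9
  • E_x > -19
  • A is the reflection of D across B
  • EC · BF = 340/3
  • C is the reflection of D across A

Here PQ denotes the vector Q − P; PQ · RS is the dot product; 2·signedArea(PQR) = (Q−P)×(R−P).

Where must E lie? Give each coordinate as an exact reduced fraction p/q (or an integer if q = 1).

E = (-55/3, -13)

1. E_x = -55/3  [EC · BF = 340/3 ∩ EF · BD = 656/3]
2. E_y = -13  [EC · BF = 340/3 ∩ EF · BD = 656/3]
   → E = (-55/3, -13)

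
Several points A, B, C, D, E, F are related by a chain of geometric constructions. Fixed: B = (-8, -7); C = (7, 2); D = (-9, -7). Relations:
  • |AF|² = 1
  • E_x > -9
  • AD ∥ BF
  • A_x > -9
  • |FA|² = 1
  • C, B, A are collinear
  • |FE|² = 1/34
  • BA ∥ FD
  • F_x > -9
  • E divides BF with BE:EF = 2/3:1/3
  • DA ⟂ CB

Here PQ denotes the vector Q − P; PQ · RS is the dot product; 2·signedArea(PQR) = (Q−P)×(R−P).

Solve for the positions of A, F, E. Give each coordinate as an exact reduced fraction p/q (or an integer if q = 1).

A = (-297/34, -253/34)
E = (-139/17, -114/17)
F = (-281/34, -223/34)

1. A_x = -297/34  [C, B, A are collinear ∩ DA ⟂ CB]
2. A_y = -253/34  [C, B, A are collinear ∩ DA ⟂ CB]
   → A = (-297/34, -253/34)
3. F_x = -281/34  [BA ∥ FD ∩ AD ∥ BF]
4. F_y = -223/34  [BA ∥ FD ∩ AD ∥ BF]
   → F = (-281/34, -223/34)
5. E_x = -139/17  [E divides BF with BE:EF = 2/3:1/3]
6. E_y = -114/17  [E divides BF with BE:EF = 2/3:1/3]
   → E = (-139/17, -114/17)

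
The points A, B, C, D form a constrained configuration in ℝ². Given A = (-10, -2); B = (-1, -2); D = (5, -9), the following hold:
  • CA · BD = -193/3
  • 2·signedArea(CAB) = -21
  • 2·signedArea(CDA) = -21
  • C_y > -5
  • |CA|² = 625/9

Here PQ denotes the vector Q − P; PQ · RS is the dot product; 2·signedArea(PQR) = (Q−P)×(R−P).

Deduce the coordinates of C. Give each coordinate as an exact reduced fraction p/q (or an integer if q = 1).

C = (-2, -13/3)

1. C_x = -2  [2·signedArea(CAB) = -21 ∩ 2·signedArea(CDA) = -21]
2. C_y = -13/3  [2·signedArea(CAB) = -21 ∩ 2·signedArea(CDA) = -21]
   → C = (-2, -13/3)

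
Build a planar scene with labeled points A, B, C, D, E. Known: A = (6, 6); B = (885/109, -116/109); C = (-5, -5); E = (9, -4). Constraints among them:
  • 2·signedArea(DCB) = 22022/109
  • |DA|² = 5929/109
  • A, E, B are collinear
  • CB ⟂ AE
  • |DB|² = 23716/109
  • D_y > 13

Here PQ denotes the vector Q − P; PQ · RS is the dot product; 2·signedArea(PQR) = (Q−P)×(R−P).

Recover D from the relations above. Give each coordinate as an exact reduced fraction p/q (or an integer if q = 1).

D = (423/109, 1424/109)

1. D_x = 423/109  [line -429/109·x + 1430/109·y + -17017/109 = 0 ∩ |DB|² = 23716/109]
2. D_y = 1424/109  [line -429/109·x + 1430/109·y + -17017/109 = 0 ∩ |DB|² = 23716/109]
   → D = (423/109, 1424/109)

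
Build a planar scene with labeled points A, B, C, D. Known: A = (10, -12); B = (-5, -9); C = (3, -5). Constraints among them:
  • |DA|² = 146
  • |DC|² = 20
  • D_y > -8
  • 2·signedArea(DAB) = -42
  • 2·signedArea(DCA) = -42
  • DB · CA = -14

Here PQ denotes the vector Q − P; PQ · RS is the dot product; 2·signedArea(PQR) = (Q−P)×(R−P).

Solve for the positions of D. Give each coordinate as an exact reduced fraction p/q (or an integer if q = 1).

1. D_x = -1  [DB · CA = -14 ∩ 2·signedArea(DAB) = -42]
2. D_y = -7  [DB · CA = -14 ∩ 2·signedArea(DAB) = -42]
   → D = (-1, -7)

D = (-1, -7)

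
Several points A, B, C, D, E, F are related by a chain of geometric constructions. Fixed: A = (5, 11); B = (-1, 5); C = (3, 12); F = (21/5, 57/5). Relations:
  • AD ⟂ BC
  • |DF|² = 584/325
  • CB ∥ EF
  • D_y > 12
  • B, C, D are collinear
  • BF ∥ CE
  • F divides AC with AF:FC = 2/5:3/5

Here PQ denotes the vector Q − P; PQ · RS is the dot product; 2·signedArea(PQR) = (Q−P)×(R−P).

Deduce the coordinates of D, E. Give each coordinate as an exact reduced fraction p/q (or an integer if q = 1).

1. D_x = 199/65  [B, C, D are collinear ∩ AD ⟂ BC]
2. D_y = 787/65  [B, C, D are collinear ∩ AD ⟂ BC]
   → D = (199/65, 787/65)
3. E_x = 41/5  [CB ∥ EF ∩ BF ∥ CE]
4. E_y = 92/5  [CB ∥ EF ∩ BF ∥ CE]
   → E = (41/5, 92/5)

D = (199/65, 787/65)
E = (41/5, 92/5)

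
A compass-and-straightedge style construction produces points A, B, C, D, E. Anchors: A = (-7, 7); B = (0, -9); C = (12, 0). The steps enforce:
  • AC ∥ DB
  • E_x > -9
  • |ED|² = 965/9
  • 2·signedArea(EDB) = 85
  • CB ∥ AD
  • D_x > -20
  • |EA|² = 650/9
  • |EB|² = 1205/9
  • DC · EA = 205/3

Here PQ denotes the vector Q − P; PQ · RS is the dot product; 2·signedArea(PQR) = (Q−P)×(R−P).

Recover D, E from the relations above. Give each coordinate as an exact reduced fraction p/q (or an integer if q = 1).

1. D_x = -19  [AC ∥ DB ∩ CB ∥ AD]
2. D_y = -2  [AC ∥ DB ∩ CB ∥ AD]
   → D = (-19, -2)
3. E_x = -26/3  [2·signedArea(EDB) = 85 ∩ DC · EA = 205/3]
4. E_y = -4/3  [2·signedArea(EDB) = 85 ∩ DC · EA = 205/3]
   → E = (-26/3, -4/3)

D = (-19, -2)
E = (-26/3, -4/3)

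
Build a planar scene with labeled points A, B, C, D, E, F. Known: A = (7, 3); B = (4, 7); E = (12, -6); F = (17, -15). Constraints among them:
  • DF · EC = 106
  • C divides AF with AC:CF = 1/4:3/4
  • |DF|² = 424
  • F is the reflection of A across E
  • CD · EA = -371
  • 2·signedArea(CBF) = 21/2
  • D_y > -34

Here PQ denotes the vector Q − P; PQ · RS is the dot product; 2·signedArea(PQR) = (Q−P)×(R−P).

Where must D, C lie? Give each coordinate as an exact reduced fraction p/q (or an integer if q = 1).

C = (19/2, -3/2)
D = (27, -33)

1. C_x = 19/2  [C divides AF with AC:CF = 1/4:3/4]
2. C_y = -3/2  [C divides AF with AC:CF = 1/4:3/4]
   → C = (19/2, -3/2)
3. D_x = 27  [line 5/2·x + -9/2·y + -216 = 0 ∩ |DF|² = 424]
4. D_y = -33  [line 5/2·x + -9/2·y + -216 = 0 ∩ |DF|² = 424]
   → D = (27, -33)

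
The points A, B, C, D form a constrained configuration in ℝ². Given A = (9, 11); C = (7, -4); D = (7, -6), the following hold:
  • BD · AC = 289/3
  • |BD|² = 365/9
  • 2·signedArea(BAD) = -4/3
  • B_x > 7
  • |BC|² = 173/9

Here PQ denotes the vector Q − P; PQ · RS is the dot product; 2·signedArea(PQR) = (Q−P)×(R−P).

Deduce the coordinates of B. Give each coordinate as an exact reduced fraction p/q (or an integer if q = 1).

B = (23/3, 1/3)

1. B_x = 23/3  [2·signedArea(BAD) = -4/3 ∩ BD · AC = 289/3]
2. B_y = 1/3  [2·signedArea(BAD) = -4/3 ∩ BD · AC = 289/3]
   → B = (23/3, 1/3)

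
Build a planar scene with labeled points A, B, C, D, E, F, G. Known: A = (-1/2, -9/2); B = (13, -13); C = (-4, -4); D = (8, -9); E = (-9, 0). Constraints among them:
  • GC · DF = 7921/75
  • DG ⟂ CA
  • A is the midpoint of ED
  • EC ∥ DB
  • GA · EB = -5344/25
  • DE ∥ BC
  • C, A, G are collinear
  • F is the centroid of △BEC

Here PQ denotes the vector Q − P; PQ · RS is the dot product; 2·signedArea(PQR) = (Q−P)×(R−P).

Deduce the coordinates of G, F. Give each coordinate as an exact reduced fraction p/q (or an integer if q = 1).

1. G_x = 423/50  [C, A, G are collinear ∩ DG ⟂ CA]
2. G_y = -289/50  [C, A, G are collinear ∩ DG ⟂ CA]
   → G = (423/50, -289/50)
3. F_x = 0  [F is the centroid of △BEC]
4. F_y = -17/3  [F is the centroid of △BEC]
   → F = (0, -17/3)

F = (0, -17/3)
G = (423/50, -289/50)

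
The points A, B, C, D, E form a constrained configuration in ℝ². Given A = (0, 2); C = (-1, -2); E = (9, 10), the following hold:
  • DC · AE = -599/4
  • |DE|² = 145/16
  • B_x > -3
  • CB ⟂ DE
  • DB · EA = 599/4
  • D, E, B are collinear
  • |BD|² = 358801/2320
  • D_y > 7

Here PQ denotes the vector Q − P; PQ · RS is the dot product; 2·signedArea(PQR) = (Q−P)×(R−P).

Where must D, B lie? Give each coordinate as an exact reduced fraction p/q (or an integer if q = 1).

1. D_x = 27/4  [line -9·x + -8·y + 499/4 = 0 ∩ |DE|² = 145/16]
2. D_y = 8  [line -9·x + -8·y + 499/4 = 0 ∩ |DE|² = 145/16]
   → D = (27/4, 8)
3. B_x = -369/145  [D, E, B are collinear ∩ CB ⟂ DE]
4. B_y = -38/145  [D, E, B are collinear ∩ CB ⟂ DE]
   → B = (-369/145, -38/145)

B = (-369/145, -38/145)
D = (27/4, 8)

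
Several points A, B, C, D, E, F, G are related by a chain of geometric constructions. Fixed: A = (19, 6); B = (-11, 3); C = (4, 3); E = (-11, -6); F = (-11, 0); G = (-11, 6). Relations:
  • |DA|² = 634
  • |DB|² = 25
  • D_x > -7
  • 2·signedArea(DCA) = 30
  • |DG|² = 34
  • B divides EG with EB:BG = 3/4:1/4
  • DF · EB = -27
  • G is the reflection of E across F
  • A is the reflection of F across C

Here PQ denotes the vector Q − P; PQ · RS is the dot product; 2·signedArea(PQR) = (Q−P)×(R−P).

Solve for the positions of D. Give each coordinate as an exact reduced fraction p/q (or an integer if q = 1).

1. D_x = -6  [2·signedArea(DCA) = 30 ∩ DF · EB = -27]
2. D_y = 3  [2·signedArea(DCA) = 30 ∩ DF · EB = -27]
   → D = (-6, 3)

D = (-6, 3)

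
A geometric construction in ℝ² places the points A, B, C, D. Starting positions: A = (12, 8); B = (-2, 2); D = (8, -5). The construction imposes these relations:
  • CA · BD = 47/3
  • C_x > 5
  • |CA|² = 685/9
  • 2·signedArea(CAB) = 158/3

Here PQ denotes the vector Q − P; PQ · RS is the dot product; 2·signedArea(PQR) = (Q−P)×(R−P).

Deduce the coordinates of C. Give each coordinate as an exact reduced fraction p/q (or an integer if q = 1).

1. C_x = 6  [2·signedArea(CAB) = 158/3 ∩ CA · BD = 47/3]
2. C_y = 5/3  [2·signedArea(CAB) = 158/3 ∩ CA · BD = 47/3]
   → C = (6, 5/3)

C = (6, 5/3)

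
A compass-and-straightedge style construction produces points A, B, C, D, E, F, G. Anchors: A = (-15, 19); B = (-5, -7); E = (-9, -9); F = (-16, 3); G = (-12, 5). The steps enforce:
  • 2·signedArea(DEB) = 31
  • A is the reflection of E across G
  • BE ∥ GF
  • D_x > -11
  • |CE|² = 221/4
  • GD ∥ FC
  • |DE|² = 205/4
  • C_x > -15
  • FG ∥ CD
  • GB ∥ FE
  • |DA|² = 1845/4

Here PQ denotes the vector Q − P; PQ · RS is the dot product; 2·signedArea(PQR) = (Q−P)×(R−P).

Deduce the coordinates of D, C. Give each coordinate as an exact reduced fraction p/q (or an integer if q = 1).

1. D_x = -21/2  [line -2·x + 4·y + -13 = 0 ∩ |DE|² = 205/4]
2. D_y = -2  [line -2·x + 4·y + -13 = 0 ∩ |DE|² = 205/4]
   → D = (-21/2, -2)
3. C_x = -29/2  [FG ∥ CD ∩ GD ∥ FC]
4. C_y = -4  [FG ∥ CD ∩ GD ∥ FC]
   → C = (-29/2, -4)

C = (-29/2, -4)
D = (-21/2, -2)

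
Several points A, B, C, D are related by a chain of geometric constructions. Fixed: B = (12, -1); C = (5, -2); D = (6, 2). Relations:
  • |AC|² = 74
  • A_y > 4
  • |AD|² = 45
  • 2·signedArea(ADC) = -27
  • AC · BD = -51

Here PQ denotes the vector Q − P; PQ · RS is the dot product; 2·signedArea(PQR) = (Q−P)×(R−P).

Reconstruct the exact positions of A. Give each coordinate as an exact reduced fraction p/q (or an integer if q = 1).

A = (0, 5)

1. A_x = 0  [2·signedArea(ADC) = -27 ∩ AC · BD = -51]
2. A_y = 5  [2·signedArea(ADC) = -27 ∩ AC · BD = -51]
   → A = (0, 5)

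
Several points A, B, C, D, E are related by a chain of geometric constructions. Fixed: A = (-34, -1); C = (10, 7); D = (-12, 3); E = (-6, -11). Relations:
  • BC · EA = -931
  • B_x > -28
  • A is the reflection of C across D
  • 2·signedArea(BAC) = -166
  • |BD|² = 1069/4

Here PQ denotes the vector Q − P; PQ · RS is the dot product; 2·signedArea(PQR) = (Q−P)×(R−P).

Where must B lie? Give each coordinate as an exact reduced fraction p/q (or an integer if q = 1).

B = (-27, -7/2)

1. B_x = -27  [2·signedArea(BAC) = -166 ∩ BC · EA = -931]
2. B_y = -7/2  [2·signedArea(BAC) = -166 ∩ BC · EA = -931]
   → B = (-27, -7/2)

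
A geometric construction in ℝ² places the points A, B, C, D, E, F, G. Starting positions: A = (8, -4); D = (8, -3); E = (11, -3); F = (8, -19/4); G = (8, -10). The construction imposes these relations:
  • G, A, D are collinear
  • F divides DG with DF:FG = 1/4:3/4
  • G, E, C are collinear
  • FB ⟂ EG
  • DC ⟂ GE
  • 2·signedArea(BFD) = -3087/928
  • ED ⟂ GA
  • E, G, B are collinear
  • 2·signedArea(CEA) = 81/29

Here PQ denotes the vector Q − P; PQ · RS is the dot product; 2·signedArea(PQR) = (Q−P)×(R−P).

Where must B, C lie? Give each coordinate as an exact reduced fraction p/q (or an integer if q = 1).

B = (2297/232, -1291/232)
C = (611/58, -237/58)

1. B_x = 2297/232  [E, G, B are collinear ∩ FB ⟂ EG]
2. B_y = -1291/232  [E, G, B are collinear ∩ FB ⟂ EG]
   → B = (2297/232, -1291/232)
3. C_x = 611/58  [G, E, C are collinear ∩ DC ⟂ GE]
4. C_y = -237/58  [G, E, C are collinear ∩ DC ⟂ GE]
   → C = (611/58, -237/58)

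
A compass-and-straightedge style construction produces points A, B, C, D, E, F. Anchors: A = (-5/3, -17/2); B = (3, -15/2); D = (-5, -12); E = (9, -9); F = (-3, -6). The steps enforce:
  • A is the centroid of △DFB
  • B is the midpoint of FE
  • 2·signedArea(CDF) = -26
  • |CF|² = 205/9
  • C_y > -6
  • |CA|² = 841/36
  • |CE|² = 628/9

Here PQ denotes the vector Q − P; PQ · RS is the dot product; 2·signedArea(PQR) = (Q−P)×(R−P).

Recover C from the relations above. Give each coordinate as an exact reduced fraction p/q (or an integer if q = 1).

C = (5/3, -5)

1. C_x = 5/3  [line -6·x + 2·y + 20 = 0 ∩ |CA|² = 841/36]
2. C_y = -5  [line -6·x + 2·y + 20 = 0 ∩ |CA|² = 841/36]
   → C = (5/3, -5)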